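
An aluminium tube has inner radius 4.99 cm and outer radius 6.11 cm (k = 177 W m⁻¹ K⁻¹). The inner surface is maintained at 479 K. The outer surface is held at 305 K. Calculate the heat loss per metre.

Q' = 2πk·ΔT/ln(r₂/r₁) = 2π × 177 × 174 / ln(0.0611/0.0499) = 9.56×10^5 W/m

Q' = 956 kW/m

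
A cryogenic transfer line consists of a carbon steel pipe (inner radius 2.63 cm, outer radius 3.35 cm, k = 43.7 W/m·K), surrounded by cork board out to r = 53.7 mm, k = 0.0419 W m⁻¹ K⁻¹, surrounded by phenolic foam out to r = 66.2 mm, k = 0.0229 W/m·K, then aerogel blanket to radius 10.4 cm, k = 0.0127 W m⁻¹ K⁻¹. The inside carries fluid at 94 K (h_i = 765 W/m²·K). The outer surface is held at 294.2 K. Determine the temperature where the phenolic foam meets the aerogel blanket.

T = 167 K

Series thermal resistances, inner to outer:
  R'_conv,in = 1/(2πr h) = 1/(2π·0.0263·765) = 0.007910 m·K/W
  R'_carbon steel = ln(0.0335/0.0263)/(2πk) = 0.2420/(2π·43.7) = 8.813×10^-4 m·K/W
  R'_cork board = ln(0.0537/0.0335)/(2πk) = 0.4719/(2π·0.0419) = 1.792 m·K/W
  R'_phenolic foam = ln(0.0662/0.0537)/(2πk) = 0.2093/(2π·0.0229) = 1.454 m·K/W
  R'_aerogel blanket = ln(0.104/0.0662)/(2πk) = 0.4517/(2π·0.0127) = 5.661 m·K/W
ΣR = 0.007910 + 8.813×10^-4 + 1.792 + 1.454 + 5.661 = 8.916 m·K/W
Q' = ΔT/ΣR = (94 K − 294.2 K)/8.916 = -22.45 W/m
From the inner boundary to the phenolic foam/aerogel blanket interface, ΣR_partial = 3.255 m·K/W.
T_interface = T_in − Q'·ΣR_partial = 94 K − (-22.45)(3.255) = 167 K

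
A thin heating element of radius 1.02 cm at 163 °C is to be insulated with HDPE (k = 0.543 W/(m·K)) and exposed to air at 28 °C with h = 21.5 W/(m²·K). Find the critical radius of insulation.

r_cr = 2.53 cm

For a cylinder, r_cr = k_ins/h = 0.543/21.5 = 0.0253 m = 2.53 cm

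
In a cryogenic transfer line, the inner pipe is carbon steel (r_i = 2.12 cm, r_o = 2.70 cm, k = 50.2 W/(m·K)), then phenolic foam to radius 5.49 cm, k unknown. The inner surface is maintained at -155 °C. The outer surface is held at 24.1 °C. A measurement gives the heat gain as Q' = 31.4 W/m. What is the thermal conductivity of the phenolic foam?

ΣR = ΔT/Q' = |-155 − 24.1|/31.4 = 5.704 m·K/W
Known resistances:
  R'_carbon steel = ln(0.0270/0.0212)/(2πk) = 0.2418/(2π·50.2) = 7.667×10^-4 m·K/W
R_phenolic foam = ΣR − ΣR_known = 5.704 − 7.667×10^-4 = 5.703 m·K/W
ln(r₂/r₁)/(2πk) = 5.703 ⇒ k = 0.7097/(2π·5.703) = 0.0198 W/m·K

k = 0.0198 W/m·K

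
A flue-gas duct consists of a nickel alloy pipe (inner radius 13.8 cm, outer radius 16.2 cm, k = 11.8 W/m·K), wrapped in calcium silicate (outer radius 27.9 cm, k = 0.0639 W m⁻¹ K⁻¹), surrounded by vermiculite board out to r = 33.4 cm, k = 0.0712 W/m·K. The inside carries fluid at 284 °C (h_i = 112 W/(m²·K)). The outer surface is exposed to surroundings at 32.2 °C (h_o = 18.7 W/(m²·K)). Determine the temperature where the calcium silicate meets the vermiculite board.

T = 92.2 °C

Resistance network (inner→outer):
  R'_conv,in = 1/(2πr h) = 1/(2π·0.138·112) = 0.01030 m·K/W
  R'_nickel alloy = ln(0.162/0.138)/(2πk) = 0.1603/(2π·11.8) = 0.002163 m·K/W
  R'_calcium silicate = ln(0.279/0.162)/(2πk) = 0.5436/(2π·0.0639) = 1.354 m·K/W
  R'_vermiculite board = ln(0.334/0.279)/(2πk) = 0.1799/(2π·0.0712) = 0.4022 m·K/W
  R'_conv,out = 1/(2πr h) = 1/(2π·0.334·18.7) = 0.02548 m·K/W
ΣR = 0.01030 + 0.002163 + 1.354 + 0.4022 + 0.02548 = 1.794 m·K/W
Q' = ΔT/ΣR = (284 °C − 32.2 °C)/1.794 = 140.4 W/m
From the inner boundary to the calcium silicate/vermiculite board interface, ΣR_partial = 1.366 m·K/W.
T_interface = T_in − Q'·ΣR_partial = 284 °C − (140.4)(1.366) = 92.2 °C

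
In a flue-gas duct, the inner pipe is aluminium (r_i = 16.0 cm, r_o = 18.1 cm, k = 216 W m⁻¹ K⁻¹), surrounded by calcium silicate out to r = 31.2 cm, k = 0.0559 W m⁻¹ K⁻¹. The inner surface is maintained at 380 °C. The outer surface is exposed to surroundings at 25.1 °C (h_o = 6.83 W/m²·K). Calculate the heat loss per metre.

Resistance network (inner→outer):
  R'_aluminium = ln(0.181/0.160)/(2πk) = 0.1233/(2π·216) = 9.087×10^-5 m·K/W
  R'_calcium silicate = ln(0.312/0.181)/(2πk) = 0.5445/(2π·0.0559) = 1.550 m·K/W
  R'_conv,out = 1/(2πr h) = 1/(2π·0.312·6.83) = 0.07469 m·K/W
ΣR = 9.087×10^-5 + 1.550 + 0.07469 = 1.625 m·K/W
Q' = ΔT/ΣR = (380 °C − 25.1 °C)/1.625 = 218 W/m

Q' = 218 W/m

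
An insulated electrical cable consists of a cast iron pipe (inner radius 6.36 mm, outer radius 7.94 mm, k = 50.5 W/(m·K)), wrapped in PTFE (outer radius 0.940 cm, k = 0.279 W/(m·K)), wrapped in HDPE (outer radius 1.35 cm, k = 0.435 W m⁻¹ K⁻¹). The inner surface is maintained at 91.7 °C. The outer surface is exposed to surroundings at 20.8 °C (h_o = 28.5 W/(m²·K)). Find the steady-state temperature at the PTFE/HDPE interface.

T = 81.0 °C

Resistance network (inner→outer):
  R'_cast iron = ln(0.00794/0.00636)/(2πk) = 0.2219/(2π·50.5) = 6.993×10^-4 m·K/W
  R'_PTFE = ln(0.00940/0.00794)/(2πk) = 0.1688/(2π·0.279) = 0.09629 m·K/W
  R'_HDPE = ln(0.0135/0.00940)/(2πk) = 0.3620/(2π·0.435) = 0.1324 m·K/W
  R'_conv,out = 1/(2πr h) = 1/(2π·0.0135·28.5) = 0.4137 m·K/W
ΣR = 6.993×10^-4 + 0.09629 + 0.1324 + 0.4137 = 0.6431 m·K/W
Q' = ΔT/ΣR = (91.7 °C − 20.8 °C)/0.6431 = 110.2 W/m
From the inner boundary to the PTFE/HDPE interface, ΣR_partial = 0.09699 m·K/W.
T_interface = T_in − Q'·ΣR_partial = 91.7 °C − (110.2)(0.09699) = 81.0 °C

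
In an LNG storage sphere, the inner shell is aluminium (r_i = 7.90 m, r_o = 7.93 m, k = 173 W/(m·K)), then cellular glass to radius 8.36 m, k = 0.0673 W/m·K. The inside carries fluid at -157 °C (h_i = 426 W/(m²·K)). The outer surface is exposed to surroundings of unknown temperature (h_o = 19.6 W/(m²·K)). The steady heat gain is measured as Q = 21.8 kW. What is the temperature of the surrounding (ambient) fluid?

Series resistances:
  R_conv,in = 1/(4πr²h) = 1/(4π·7.90²·426) = 2.993×10^-6 K/W
  R_aluminium = (1/7.90 − 1/7.93)/(4πk) = 4.789×10^-4/(4π·173) = 2.203×10^-7 K/W
  R_cellular glass = (1/7.93 − 1/8.36)/(4πk) = 0.006486/(4π·0.0673) = 0.007669 K/W
  R_conv,out = 1/(4πr²h) = 1/(4π·8.36²·19.6) = 5.809×10^-5 K/W
ΣR = 0.007731 K/W
ΔT = Q·ΣR = 21800 × 0.007731 = 168.5 K
Heat flows inward, so T_out = T_in + ΔT = -157 + 168.5 = 11.5 °C

T_out = 11.5 °C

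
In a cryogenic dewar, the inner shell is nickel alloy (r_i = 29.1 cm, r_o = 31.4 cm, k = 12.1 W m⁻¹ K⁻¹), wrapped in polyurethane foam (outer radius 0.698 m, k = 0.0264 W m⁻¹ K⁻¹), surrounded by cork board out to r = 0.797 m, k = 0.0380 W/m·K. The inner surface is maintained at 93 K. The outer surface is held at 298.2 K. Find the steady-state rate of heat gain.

Series thermal resistances, inner to outer:
  R_nickel alloy = (1/0.291 − 1/0.314)/(4πk) = 0.2517/(4π·12.1) = 0.001655 K/W
  R_polyurethane foam = (1/0.314 − 1/0.698)/(4πk) = 1.752/(4π·0.0264) = 5.281 K/W
  R_cork board = (1/0.698 − 1/0.797)/(4πk) = 0.1780/(4π·0.0380) = 0.3727 K/W
ΣR = 0.001655 + 5.281 + 0.3727 = 5.655 K/W
Q = ΔT/ΣR = (93 K − 298.2 K)/5.655 = -36.3 W
(Negative Q ⇒ heat flows inward; heat gain = 36.3 W.)

Q = 36.3 W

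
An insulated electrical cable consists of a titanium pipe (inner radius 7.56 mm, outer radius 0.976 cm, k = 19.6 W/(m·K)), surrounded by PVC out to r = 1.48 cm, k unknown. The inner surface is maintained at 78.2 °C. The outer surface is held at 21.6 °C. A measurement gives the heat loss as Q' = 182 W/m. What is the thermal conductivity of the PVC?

ΣR = ΔT/Q' = |78.2 − 21.6|/182 = 0.3110 m·K/W
Known resistances:
  R'_titanium = ln(0.00976/0.00756)/(2πk) = 0.2554/(2π·19.6) = 0.002074 m·K/W
R_PVC = ΣR − ΣR_known = 0.3110 − 0.002074 = 0.3089 m·K/W
ln(r₂/r₁)/(2πk) = 0.3089 ⇒ k = 0.4163/(2π·0.3089) = 0.214 W/m·K

k = 0.214 W/m·K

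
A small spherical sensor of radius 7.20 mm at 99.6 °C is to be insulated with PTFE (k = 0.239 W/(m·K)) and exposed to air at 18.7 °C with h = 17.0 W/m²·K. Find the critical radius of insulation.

For a sphere, r_cr = 2k_ins/h = 2·0.239/17.0 = 0.0281 m = 2.81 cm

r_cr = 2.81 cm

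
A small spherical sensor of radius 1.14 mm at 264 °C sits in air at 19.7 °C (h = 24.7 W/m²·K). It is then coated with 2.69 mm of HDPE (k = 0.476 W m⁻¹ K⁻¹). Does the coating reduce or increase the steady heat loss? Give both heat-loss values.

increases: 0.0985 → 0.757 W

Critical radius for a sphere: r_cr = 2k/h = 0.0385 m = 3.85 cm.
Outer radius after coating: r₂ = 0.00114 + 0.00269 = 0.00383 m.
Since r₁ < r_cr and r₂ ≤ r_cr, the coating moves toward the maximum at r_cr — heat loss rises.
Bare: R = 1/(4πr₁²h) = 2479 K/W; Q = 244.3/2479 = 0.0985 W.
Coated: R = R_cond + R_conv = 322.6 K/W; Q = 244.3/322.6 = 0.757 W.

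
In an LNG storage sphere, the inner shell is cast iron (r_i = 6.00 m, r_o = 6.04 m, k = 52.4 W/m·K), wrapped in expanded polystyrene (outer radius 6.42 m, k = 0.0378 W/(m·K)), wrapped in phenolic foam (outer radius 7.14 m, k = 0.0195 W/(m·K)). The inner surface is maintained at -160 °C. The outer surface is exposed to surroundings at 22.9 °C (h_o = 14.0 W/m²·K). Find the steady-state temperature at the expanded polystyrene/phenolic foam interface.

T = -116 °C

Resistance network (inner→outer):
  R_cast iron = (1/6.00 − 1/6.04)/(4πk) = 0.001104/(4π·52.4) = 1.676×10^-6 K/W
  R_expanded polystyrene = (1/6.04 − 1/6.42)/(4πk) = 0.009800/(4π·0.0378) = 0.02063 K/W
  R_phenolic foam = (1/6.42 − 1/7.14)/(4πk) = 0.01571/(4π·0.0195) = 0.06410 K/W
  R_conv,out = 1/(4πr²h) = 1/(4π·7.14²·14.0) = 1.115×10^-4 K/W
ΣR = 1.676×10^-6 + 0.02063 + 0.06410 + 1.115×10^-4 = 0.08484 K/W
Q = ΔT/ΣR = (-160 °C − 22.9 °C)/0.08484 = -2156 W
From the inner boundary to the expanded polystyrene/phenolic foam interface, ΣR_partial = 0.02063 K/W.
T_interface = T_in − Q·ΣR_partial = -160 °C − (-2156)(0.02063) = -116 °C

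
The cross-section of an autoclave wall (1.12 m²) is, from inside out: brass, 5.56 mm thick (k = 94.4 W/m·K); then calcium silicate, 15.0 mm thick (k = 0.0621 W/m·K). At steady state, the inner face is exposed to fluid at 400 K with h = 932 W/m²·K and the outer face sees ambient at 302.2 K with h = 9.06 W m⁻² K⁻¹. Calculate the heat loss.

Series thermal resistances, inner to outer:
  R_conv,in = 1/(hA) = 1/(932·1.12) = 9.580×10^-4 K/W
  R_brass = L/(kA) = 0.00556/(94.4·1.12) = 5.259×10^-5 K/W
  R_calcium silicate = L/(kA) = 0.0150/(0.0621·1.12) = 0.2157 K/W
  R_conv,out = 1/(hA) = 1/(9.06·1.12) = 0.09855 K/W
ΣR = 9.580×10^-4 + 5.259×10^-5 + 0.2157 + 0.09855 = 0.3153 K/W
Q = ΔT/ΣR = (400 K − 302.2 K)/0.3153 = 310 W

Q = 310 W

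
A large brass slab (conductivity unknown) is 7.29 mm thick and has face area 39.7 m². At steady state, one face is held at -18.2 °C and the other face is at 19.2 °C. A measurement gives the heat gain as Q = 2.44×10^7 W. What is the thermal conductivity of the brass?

ΣR = ΔT/Q = |-18.2 − 19.2|/2.44×10^7 = 1.533×10^-6 K/W
L/(kA) = 1.533×10^-6 ⇒ k = 0.00729/(1.533×10^-6·39.7) = 120 W/m·K

k = 120 W/m·K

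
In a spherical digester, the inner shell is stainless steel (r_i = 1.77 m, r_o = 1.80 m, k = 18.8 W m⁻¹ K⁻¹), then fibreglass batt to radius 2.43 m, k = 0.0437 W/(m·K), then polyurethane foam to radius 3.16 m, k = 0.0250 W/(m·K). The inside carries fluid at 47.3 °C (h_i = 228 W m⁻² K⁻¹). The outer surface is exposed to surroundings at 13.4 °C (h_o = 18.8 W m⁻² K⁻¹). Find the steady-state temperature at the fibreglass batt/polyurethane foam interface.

T = 31.6 °C

Resistance network (inner→outer):
  R_conv,in = 1/(4πr²h) = 1/(4π·1.77²·228) = 1.114×10^-4 K/W
  R_stainless steel = (1/1.77 − 1/1.80)/(4πk) = 0.009416/(4π·18.8) = 3.986×10^-5 K/W
  R_fibreglass batt = (1/1.80 − 1/2.43)/(4πk) = 0.1440/(4π·0.0437) = 0.2623 K/W
  R_polyurethane foam = (1/2.43 − 1/3.16)/(4πk) = 0.09507/(4π·0.0250) = 0.3026 K/W
  R_conv,out = 1/(4πr²h) = 1/(4π·3.16²·18.8) = 4.239×10^-4 K/W
ΣR = 1.114×10^-4 + 3.986×10^-5 + 0.2623 + 0.3026 + 4.239×10^-4 = 0.5655 K/W
Q = ΔT/ΣR = (47.3 °C − 13.4 °C)/0.5655 = 59.95 W
From the inner boundary to the fibreglass batt/polyurethane foam interface, ΣR_partial = 0.2625 K/W.
T_interface = T_in − Q·ΣR_partial = 47.3 °C − (59.95)(0.2625) = 31.6 °C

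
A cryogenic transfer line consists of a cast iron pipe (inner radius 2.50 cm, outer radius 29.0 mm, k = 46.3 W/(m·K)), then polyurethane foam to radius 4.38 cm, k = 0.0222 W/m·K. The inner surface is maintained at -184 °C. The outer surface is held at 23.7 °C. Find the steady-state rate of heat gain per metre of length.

Series thermal resistances, inner to outer:
  R'_cast iron = ln(0.0290/0.0250)/(2πk) = 0.1484/(2π·46.3) = 5.102×10^-4 m·K/W
  R'_polyurethane foam = ln(0.0438/0.0290)/(2πk) = 0.4123/(2π·0.0222) = 2.956 m·K/W
ΣR = 5.102×10^-4 + 2.956 = 2.957 m·K/W
Q' = ΔT/ΣR = (-184 °C − 23.7 °C)/2.957 = -70.2 W/m
(Negative Q' ⇒ heat flows inward; heat gain = 70.2 W/m.)

Q' = 70.2 W/m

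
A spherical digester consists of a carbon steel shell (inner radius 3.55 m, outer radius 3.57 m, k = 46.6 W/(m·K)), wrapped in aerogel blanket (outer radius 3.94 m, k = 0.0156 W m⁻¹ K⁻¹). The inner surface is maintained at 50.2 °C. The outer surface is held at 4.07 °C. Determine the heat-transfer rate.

Treat each layer as a resistance in series:
  R_carbon steel = (1/3.55 − 1/3.57)/(4πk) = 0.001578/(4π·46.6) = 2.695×10^-6 K/W
  R_aerogel blanket = (1/3.57 − 1/3.94)/(4πk) = 0.02630/(4π·0.0156) = 0.1342 K/W
ΣR = 2.695×10^-6 + 0.1342 = 0.1342 K/W
Q = ΔT/ΣR = (50.2 °C − 4.07 °C)/0.1342 = 344 W

Q = 344 W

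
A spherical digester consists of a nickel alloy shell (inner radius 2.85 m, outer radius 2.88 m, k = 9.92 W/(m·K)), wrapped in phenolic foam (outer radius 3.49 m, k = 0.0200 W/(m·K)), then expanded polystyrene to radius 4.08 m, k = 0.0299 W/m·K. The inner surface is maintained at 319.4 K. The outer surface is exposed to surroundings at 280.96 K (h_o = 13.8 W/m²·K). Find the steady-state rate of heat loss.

Q = 109 W

Series thermal resistances, inner to outer:
  R_nickel alloy = (1/2.85 − 1/2.88)/(4πk) = 0.003655/(4π·9.92) = 2.932×10^-5 K/W
  R_phenolic foam = (1/2.88 − 1/3.49)/(4πk) = 0.06069/(4π·0.0200) = 0.2415 K/W
  R_expanded polystyrene = (1/3.49 − 1/4.08)/(4πk) = 0.04143/(4π·0.0299) = 0.1103 K/W
  R_conv,out = 1/(4πr²h) = 1/(4π·4.08²·13.8) = 3.464×10^-4 K/W
ΣR = 2.932×10^-5 + 0.2415 + 0.1103 + 3.464×10^-4 = 0.3522 K/W
Q = ΔT/ΣR = (319.4 K − 280.96 K)/0.3522 = 109 W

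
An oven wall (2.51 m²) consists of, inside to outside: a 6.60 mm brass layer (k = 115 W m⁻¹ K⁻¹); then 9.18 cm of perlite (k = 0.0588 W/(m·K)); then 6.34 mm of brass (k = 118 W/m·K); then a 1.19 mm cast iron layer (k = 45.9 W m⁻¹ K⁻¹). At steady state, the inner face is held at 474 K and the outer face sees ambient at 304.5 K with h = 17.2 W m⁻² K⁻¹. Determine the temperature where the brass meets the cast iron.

Resistance network (inner→outer):
  R_brass = L/(kA) = 0.00660/(115·2.51) = 2.287×10^-5 K/W
  R_perlite = L/(kA) = 0.0918/(0.0588·2.51) = 0.6220 K/W
  R_brass = L/(kA) = 0.00634/(118·2.51) = 2.141×10^-5 K/W
  R_cast iron = L/(kA) = 0.00119/(45.9·2.51) = 1.033×10^-5 K/W
  R_conv,out = 1/(hA) = 1/(17.2·2.51) = 0.02316 K/W
ΣR = 2.287×10^-5 + 0.6220 + 2.141×10^-5 + 1.033×10^-5 + 0.02316 = 0.6452 K/W
Q = ΔT/ΣR = (474 K − 304.5 K)/0.6452 = 262.7 W
From the inner boundary to the brass/cast iron interface, ΣR_partial = 0.6220 K/W.
T_interface = T_in − Q·ΣR_partial = 474 K − (262.7)(0.6220) = 310.6 K

T = 310.6 K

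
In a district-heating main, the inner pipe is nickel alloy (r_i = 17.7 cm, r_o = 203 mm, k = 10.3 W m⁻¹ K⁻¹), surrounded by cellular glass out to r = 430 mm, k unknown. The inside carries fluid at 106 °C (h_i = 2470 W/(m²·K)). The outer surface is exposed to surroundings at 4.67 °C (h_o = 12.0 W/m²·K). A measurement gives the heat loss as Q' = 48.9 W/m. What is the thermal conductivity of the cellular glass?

ΣR = ΔT/Q' = |106 − 4.67|/48.9 = 2.072 m·K/W
Known resistances:
  R'_conv,in = 1/(2πr h) = 1/(2π·0.177·2470) = 3.640×10^-4 m·K/W
  R'_nickel alloy = ln(0.203/0.177)/(2πk) = 0.1371/(2π·10.3) = 0.002118 m·K/W
  R'_conv,out = 1/(2πr h) = 1/(2π·0.430·12.0) = 0.03084 m·K/W
R_cellular glass = ΣR − ΣR_known = 2.072 − 0.03332 = 2.039 m·K/W
ln(r₂/r₁)/(2πk) = 2.039 ⇒ k = 0.7506/(2π·2.039) = 0.0586 W/m·K

k = 0.0586 W/m·K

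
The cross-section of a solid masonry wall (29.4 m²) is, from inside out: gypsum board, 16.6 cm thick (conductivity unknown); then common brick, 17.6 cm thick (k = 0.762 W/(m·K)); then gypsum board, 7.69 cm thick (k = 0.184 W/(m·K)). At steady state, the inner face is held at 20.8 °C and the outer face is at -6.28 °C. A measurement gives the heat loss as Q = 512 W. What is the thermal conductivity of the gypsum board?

k = 0.183 W/m·K

ΣR = ΔT/Q = |20.8 − -6.28|/512 = 0.05289 K/W
Known resistances:
  R_common brick = L/(kA) = 0.176/(0.762·29.4) = 0.007856 K/W
  R_gypsum board = L/(kA) = 0.0769/(0.184·29.4) = 0.01422 K/W
R_gypsum board = ΣR − ΣR_known = 0.05289 − 0.02208 = 0.03081 K/W
L/(kA) = 0.03081 ⇒ k = 0.166/(0.03081·29.4) = 0.183 W/m·K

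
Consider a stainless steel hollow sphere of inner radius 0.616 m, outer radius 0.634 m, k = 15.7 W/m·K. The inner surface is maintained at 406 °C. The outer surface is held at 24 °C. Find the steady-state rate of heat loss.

Q = 4πk·ΔT/(1/r₁ − 1/r₂) = 4π × 15.7 × 382 / (1/0.616 − 1/0.634) = 1.64×10^6 W

Q = 1640 kW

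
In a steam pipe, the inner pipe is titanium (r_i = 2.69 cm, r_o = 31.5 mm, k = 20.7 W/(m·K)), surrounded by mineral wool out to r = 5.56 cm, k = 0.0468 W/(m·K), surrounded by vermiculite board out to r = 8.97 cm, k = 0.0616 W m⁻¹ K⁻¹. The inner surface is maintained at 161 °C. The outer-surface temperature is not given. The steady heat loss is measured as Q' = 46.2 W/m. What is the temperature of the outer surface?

T_out = 14.6 °C

Series resistances:
  R'_titanium = ln(0.0315/0.0269)/(2πk) = 0.1579/(2π·20.7) = 0.001214 m·K/W
  R'_mineral wool = ln(0.0556/0.0315)/(2πk) = 0.5682/(2π·0.0468) = 1.932 m·K/W
  R'_vermiculite board = ln(0.0897/0.0556)/(2πk) = 0.4783/(2π·0.0616) = 1.236 m·K/W
ΣR = 3.169 m·K/W
ΔT = Q'·ΣR = 46.2 × 3.169 = 146.4 K
Heat flows outward, so T_out = T_in − ΔT = 161 − 146.4 = 14.6 °C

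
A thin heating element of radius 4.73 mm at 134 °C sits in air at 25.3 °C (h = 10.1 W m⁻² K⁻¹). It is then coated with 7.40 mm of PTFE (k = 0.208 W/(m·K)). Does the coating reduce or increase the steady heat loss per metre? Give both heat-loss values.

increases: 32.6 → 53.8 W/m

Critical radius for a cylinder: r_cr = k/h = 0.0206 m = 2.06 cm.
Outer radius after coating: r₂ = 0.00473 + 0.00740 = 0.01213 m.
Since r₁ < r_cr and r₂ ≤ r_cr, the coating moves toward the maximum at r_cr — heat loss rises.
Bare: R = 1/(2πr₁h) = 3.331 m·K/W; Q = 108.7/3.331 = 32.6 W/m.
Coated: R = R_cond + R_conv = 2.020 m·K/W; Q = 108.7/2.020 = 53.8 W/m.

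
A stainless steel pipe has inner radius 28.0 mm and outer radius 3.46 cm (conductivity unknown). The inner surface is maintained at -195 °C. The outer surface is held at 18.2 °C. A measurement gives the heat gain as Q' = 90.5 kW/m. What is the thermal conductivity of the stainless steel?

ΣR = ΔT/Q' = |-195 − 18.2|/90500 = 0.002356 m·K/W
ln(r₂/r₁)/(2πk) = 0.002356 ⇒ k = 0.2116/(2π·0.002356) = 14.3 W/m·K

k = 14.3 W/m·K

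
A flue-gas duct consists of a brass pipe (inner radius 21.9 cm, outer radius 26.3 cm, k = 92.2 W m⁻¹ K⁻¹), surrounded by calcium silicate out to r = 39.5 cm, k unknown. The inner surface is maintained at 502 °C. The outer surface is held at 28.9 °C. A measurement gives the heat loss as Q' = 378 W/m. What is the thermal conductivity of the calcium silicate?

ΣR = ΔT/Q' = |502 − 28.9|/378 = 1.252 m·K/W
Known resistances:
  R'_brass = ln(0.263/0.219)/(2πk) = 0.1831/(2π·92.2) = 3.160×10^-4 m·K/W
R_calcium silicate = ΣR − ΣR_known = 1.252 − 3.160×10^-4 = 1.252 m·K/W
ln(r₂/r₁)/(2πk) = 1.252 ⇒ k = 0.4067/(2π·1.252) = 0.0517 W/m·K

k = 0.0517 W/m·K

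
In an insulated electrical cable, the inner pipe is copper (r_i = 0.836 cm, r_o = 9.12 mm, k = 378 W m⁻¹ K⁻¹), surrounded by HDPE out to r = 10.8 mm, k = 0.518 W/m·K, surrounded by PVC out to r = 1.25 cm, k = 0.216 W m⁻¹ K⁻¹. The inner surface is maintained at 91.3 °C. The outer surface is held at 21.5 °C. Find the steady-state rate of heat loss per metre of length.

Q' = 437 W/m

Resistance network (inner→outer):
  R'_copper = ln(0.00912/0.00836)/(2πk) = 0.08701/(2π·378) = 3.664×10^-5 m·K/W
  R'_HDPE = ln(0.0108/0.00912)/(2πk) = 0.1691/(2π·0.518) = 0.05195 m·K/W
  R'_PVC = ln(0.0125/0.0108)/(2πk) = 0.1462/(2π·0.216) = 0.1077 m·K/W
ΣR = 3.664×10^-5 + 0.05195 + 0.1077 = 0.1597 m·K/W
Q' = ΔT/ΣR = (91.3 °C − 21.5 °C)/0.1597 = 437 W/m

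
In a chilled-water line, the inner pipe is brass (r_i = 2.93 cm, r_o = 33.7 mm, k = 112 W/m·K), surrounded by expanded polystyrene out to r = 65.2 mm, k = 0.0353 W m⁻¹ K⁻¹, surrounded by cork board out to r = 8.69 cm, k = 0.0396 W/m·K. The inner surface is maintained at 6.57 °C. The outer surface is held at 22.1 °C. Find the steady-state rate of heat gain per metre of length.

Q' = 3.76 W/m

Series thermal resistances, inner to outer:
  R'_brass = ln(0.0337/0.0293)/(2πk) = 0.1399/(2π·112) = 1.988×10^-4 m·K/W
  R'_expanded polystyrene = ln(0.0652/0.0337)/(2πk) = 0.6600/(2π·0.0353) = 2.976 m·K/W
  R'_cork board = ln(0.0869/0.0652)/(2πk) = 0.2873/(2π·0.0396) = 1.155 m·K/W
ΣR = 1.988×10^-4 + 2.976 + 1.155 = 4.131 m·K/W
Q' = ΔT/ΣR = (6.57 °C − 22.1 °C)/4.131 = -3.76 W/m
(Negative Q' ⇒ heat flows inward; heat gain = 3.76 W/m.)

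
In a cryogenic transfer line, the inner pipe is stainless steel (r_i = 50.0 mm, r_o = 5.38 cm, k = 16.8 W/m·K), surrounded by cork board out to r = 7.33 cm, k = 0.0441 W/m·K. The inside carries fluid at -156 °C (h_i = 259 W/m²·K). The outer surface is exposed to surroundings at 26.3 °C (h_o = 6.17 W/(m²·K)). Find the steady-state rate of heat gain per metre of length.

Q' = 123 W/m

Treat each layer as a resistance in series:
  R'_conv,in = 1/(2πr h) = 1/(2π·0.0500·259) = 0.01229 m·K/W
  R'_stainless steel = ln(0.0538/0.0500)/(2πk) = 0.07325/(2π·16.8) = 6.939×10^-4 m·K/W
  R'_cork board = ln(0.0733/0.0538)/(2πk) = 0.3093/(2π·0.0441) = 1.116 m·K/W
  R'_conv,out = 1/(2πr h) = 1/(2π·0.0733·6.17) = 0.3519 m·K/W
ΣR = 0.01229 + 6.939×10^-4 + 1.116 + 0.3519 = 1.481 m·K/W
Q' = ΔT/ΣR = (-156 °C − 26.3 °C)/1.481 = -123 W/m
(Negative Q' ⇒ heat flows inward; heat gain = 123 W/m.)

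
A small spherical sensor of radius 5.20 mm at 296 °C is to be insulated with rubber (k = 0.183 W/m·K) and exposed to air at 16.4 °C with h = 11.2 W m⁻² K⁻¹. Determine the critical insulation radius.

For a sphere, r_cr = 2k_ins/h = 2·0.183/11.2 = 0.0327 m = 3.27 cm

r_cr = 3.27 cm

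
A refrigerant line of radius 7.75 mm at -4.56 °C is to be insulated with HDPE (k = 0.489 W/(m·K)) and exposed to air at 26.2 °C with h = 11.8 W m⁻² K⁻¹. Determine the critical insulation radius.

r_cr = 4.14 cm

For a cylinder, r_cr = k_ins/h = 0.489/11.8 = 0.0414 m = 4.14 cm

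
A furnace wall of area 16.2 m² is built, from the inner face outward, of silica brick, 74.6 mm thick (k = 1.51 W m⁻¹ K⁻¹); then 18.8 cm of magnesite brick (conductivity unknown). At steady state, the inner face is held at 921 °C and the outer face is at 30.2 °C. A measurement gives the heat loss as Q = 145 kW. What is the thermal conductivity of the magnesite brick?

ΣR = ΔT/Q = |921 − 30.2|/1.45×10^5 = 0.006143 K/W
Known resistances:
  R_silica brick = L/(kA) = 0.0746/(1.51·16.2) = 0.003050 K/W
R_magnesite brick = ΣR − ΣR_known = 0.006143 − 0.003050 = 0.003093 K/W
L/(kA) = 0.003093 ⇒ k = 0.188/(0.003093·16.2) = 3.75 W/m·K

k = 3.75 W/m·K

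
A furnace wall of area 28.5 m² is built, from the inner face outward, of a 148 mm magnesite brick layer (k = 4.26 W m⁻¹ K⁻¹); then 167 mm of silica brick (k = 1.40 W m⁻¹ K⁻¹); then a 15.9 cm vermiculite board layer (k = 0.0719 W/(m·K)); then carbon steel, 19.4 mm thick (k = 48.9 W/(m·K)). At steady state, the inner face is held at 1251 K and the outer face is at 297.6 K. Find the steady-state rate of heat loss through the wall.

Q = 11.5 kW

Resistance network (inner→outer):
  R_magnesite brick = L/(kA) = 0.148/(4.26·28.5) = 0.001219 K/W
  R_silica brick = L/(kA) = 0.167/(1.40·28.5) = 0.004185 K/W
  R_vermiculite board = L/(kA) = 0.159/(0.0719·28.5) = 0.07759 K/W
  R_carbon steel = L/(kA) = 0.0194/(48.9·28.5) = 1.392×10^-5 K/W
ΣR = 0.001219 + 0.004185 + 0.07759 + 1.392×10^-5 = 0.08301 K/W
Q = ΔT/ΣR = (1251 K − 297.6 K)/0.08301 = 11500 W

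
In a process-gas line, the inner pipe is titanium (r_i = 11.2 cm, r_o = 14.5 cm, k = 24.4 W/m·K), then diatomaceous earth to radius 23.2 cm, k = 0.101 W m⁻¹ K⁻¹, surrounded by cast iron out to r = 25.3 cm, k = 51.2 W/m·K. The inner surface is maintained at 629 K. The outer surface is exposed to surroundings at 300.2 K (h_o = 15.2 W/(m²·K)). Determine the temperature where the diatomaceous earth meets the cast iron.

Treat each layer as a resistance in series:
  R'_titanium = ln(0.145/0.112)/(2πk) = 0.2582/(2π·24.4) = 0.001684 m·K/W
  R'_diatomaceous earth = ln(0.232/0.145)/(2πk) = 0.4700/(2π·0.101) = 0.7406 m·K/W
  R'_cast iron = ln(0.253/0.232)/(2πk) = 0.08665/(2π·51.2) = 2.694×10^-4 m·K/W
  R'_conv,out = 1/(2πr h) = 1/(2π·0.253·15.2) = 0.04139 m·K/W
ΣR = 0.001684 + 0.7406 + 2.694×10^-4 + 0.04139 = 0.7839 m·K/W
Q' = ΔT/ΣR = (629 K − 300.2 K)/0.7839 = 419.4 W/m
From the inner boundary to the diatomaceous earth/cast iron interface, ΣR_partial = 0.7423 m·K/W.
T_interface = T_in − Q'·ΣR_partial = 629 K − (419.4)(0.7423) = 317.7 K

T = 317.7 K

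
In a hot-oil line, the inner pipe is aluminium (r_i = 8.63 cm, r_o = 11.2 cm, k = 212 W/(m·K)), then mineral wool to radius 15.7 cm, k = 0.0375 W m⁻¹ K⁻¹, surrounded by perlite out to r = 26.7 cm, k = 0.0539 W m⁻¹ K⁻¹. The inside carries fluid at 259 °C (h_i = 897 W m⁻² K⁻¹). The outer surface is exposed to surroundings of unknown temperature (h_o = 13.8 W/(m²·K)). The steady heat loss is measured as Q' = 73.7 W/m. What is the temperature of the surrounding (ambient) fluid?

T_out = 34.4 °C

Sum the resistances:
  R'_conv,in = 1/(2πr h) = 1/(2π·0.0863·897) = 0.002056 m·K/W
  R'_aluminium = ln(0.112/0.0863)/(2πk) = 0.2607/(2π·212) = 1.957×10^-4 m·K/W
  R'_mineral wool = ln(0.157/0.112)/(2πk) = 0.3377/(2π·0.0375) = 1.433 m·K/W
  R'_perlite = ln(0.267/0.157)/(2πk) = 0.5310/(2π·0.0539) = 1.568 m·K/W
  R'_conv,out = 1/(2πr h) = 1/(2π·0.267·13.8) = 0.04319 m·K/W
ΣR = 3.047 m·K/W
ΔT = Q'·ΣR = 73.7 × 3.047 = 224.6 K
Heat flows outward, so T_out = T_in − ΔT = 259 − 224.6 = 34.4 °C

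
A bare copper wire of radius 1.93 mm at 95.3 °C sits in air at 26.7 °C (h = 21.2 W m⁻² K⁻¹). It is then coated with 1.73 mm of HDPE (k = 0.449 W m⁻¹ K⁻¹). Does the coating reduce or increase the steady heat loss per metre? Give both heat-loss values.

increases: 17.6 → 30.1 W/m

Critical radius for a cylinder: r_cr = k/h = 0.0212 m = 2.12 cm.
Outer radius after coating: r₂ = 0.00193 + 0.00173 = 0.00366 m.
Since r₁ < r_cr and r₂ ≤ r_cr, the coating moves toward the maximum at r_cr — heat loss rises.
Bare: R = 1/(2πr₁h) = 3.890 m·K/W; Q = 68.6/3.890 = 17.6 W/m.
Coated: R = R_cond + R_conv = 2.278 m·K/W; Q = 68.6/2.278 = 30.1 W/m.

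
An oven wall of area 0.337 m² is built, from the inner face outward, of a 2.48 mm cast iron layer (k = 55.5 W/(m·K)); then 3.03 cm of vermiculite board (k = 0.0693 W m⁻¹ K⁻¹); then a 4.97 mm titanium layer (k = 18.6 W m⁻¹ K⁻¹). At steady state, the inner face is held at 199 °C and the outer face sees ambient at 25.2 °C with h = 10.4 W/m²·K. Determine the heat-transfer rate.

Q = 110 W

Series thermal resistances, inner to outer:
  R_cast iron = L/(kA) = 0.00248/(55.5·0.337) = 1.326×10^-4 K/W
  R_vermiculite board = L/(kA) = 0.0303/(0.0693·0.337) = 1.297 K/W
  R_titanium = L/(kA) = 0.00497/(18.6·0.337) = 7.929×10^-4 K/W
  R_conv,out = 1/(hA) = 1/(10.4·0.337) = 0.2853 K/W
ΣR = 1.326×10^-4 + 1.297 + 7.929×10^-4 + 0.2853 = 1.583 K/W
Q = ΔT/ΣR = (199 °C − 25.2 °C)/1.583 = 110 W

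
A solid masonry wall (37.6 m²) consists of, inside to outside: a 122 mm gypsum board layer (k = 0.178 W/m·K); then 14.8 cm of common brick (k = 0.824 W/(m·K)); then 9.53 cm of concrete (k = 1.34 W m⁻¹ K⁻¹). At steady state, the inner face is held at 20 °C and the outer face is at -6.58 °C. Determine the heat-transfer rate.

Resistance network (inner→outer):
  R_gypsum board = L/(kA) = 0.122/(0.178·37.6) = 0.01823 K/W
  R_common brick = L/(kA) = 0.148/(0.824·37.6) = 0.004777 K/W
  R_concrete = L/(kA) = 0.0953/(1.34·37.6) = 0.001891 K/W
ΣR = 0.01823 + 0.004777 + 0.001891 = 0.02490 K/W
Q = ΔT/ΣR = (20 °C − -6.58 °C)/0.02490 = 1070 W

Q = 1070 W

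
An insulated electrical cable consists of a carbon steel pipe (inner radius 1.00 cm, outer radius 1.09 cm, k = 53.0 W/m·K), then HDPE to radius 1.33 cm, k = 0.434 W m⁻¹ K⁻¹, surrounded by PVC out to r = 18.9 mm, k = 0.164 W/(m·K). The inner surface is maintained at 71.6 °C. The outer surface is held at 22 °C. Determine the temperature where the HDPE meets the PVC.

T = 62.8 °C

Series thermal resistances, inner to outer:
  R'_carbon steel = ln(0.0109/0.0100)/(2πk) = 0.08618/(2π·53.0) = 2.588×10^-4 m·K/W
  R'_HDPE = ln(0.0133/0.0109)/(2πk) = 0.1990/(2π·0.434) = 0.07298 m·K/W
  R'_PVC = ln(0.0189/0.0133)/(2πk) = 0.3514/(2π·0.164) = 0.3410 m·K/W
ΣR = 2.588×10^-4 + 0.07298 + 0.3410 = 0.4142 m·K/W
Q' = ΔT/ΣR = (71.6 °C − 22 °C)/0.4142 = 119.7 W/m
From the inner boundary to the HDPE/PVC interface, ΣR_partial = 0.07324 m·K/W.
T_interface = T_in − Q'·ΣR_partial = 71.6 °C − (119.7)(0.07324) = 62.8 °C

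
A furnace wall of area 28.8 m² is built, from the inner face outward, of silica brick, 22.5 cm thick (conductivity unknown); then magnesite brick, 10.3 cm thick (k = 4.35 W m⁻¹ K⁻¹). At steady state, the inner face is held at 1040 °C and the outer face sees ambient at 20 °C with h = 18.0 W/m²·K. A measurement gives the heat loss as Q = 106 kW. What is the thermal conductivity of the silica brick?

ΣR = ΔT/Q = |1040 − 20|/1.06×10^5 = 0.009623 K/W
Known resistances:
  R_magnesite brick = L/(kA) = 0.103/(4.35·28.8) = 8.222×10^-4 K/W
  R_conv,out = 1/(hA) = 1/(18.0·28.8) = 0.001929 K/W
R_silica brick = ΣR − ΣR_known = 0.009623 − 0.002751 = 0.006872 K/W
L/(kA) = 0.006872 ⇒ k = 0.225/(0.006872·28.8) = 1.14 W/m·K

k = 1.14 W/m·K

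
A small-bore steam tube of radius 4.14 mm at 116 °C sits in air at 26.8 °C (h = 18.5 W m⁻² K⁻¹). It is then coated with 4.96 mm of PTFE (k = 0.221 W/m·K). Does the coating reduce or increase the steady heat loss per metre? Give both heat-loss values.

Critical radius for a cylinder: r_cr = k/h = 0.0119 m = 1.19 cm.
Outer radius after coating: r₂ = 0.00414 + 0.00496 = 0.00910 m.
Since r₁ < r_cr and r₂ ≤ r_cr, the coating moves toward the maximum at r_cr — heat loss rises.
Bare: R = 1/(2πr₁h) = 2.078 m·K/W; Q = 89.2/2.078 = 42.9 W/m.
Coated: R = R_cond + R_conv = 1.513 m·K/W; Q = 89.2/1.513 = 59.0 W/m.

increases: 42.9 → 59.0 W/m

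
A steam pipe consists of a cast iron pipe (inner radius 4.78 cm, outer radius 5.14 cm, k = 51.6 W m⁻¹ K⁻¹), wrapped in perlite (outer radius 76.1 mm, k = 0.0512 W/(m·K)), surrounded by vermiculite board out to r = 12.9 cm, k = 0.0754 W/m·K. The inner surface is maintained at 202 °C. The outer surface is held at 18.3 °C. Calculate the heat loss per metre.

Q' = 78.7 W/m

Series thermal resistances, inner to outer:
  R'_cast iron = ln(0.0514/0.0478)/(2πk) = 0.07261/(2π·51.6) = 2.240×10^-4 m·K/W
  R'_perlite = ln(0.0761/0.0514)/(2πk) = 0.3924/(2π·0.0512) = 1.220 m·K/W
  R'_vermiculite board = ln(0.129/0.0761)/(2πk) = 0.5278/(2π·0.0754) = 1.114 m·K/W
ΣR = 2.240×10^-4 + 1.220 + 1.114 = 2.334 m·K/W
Q' = ΔT/ΣR = (202 °C − 18.3 °C)/2.334 = 78.7 W/m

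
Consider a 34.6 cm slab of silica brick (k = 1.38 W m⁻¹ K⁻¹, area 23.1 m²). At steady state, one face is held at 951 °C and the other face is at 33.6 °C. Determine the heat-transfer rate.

Q = kA·ΔT/L = 1.38 × 23.1 × |951 °C − 33.6 °C| / 0.346 = 84500 W

Q = 84.5 kW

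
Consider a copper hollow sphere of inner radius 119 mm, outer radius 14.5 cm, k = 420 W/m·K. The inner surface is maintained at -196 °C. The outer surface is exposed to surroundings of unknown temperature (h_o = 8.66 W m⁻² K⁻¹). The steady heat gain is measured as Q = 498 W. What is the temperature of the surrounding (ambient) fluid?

T_out = 21.8 °C

Series resistances:
  R_copper = (1/0.119 − 1/0.145)/(4πk) = 1.507/(4π·420) = 2.855×10^-4 K/W
  R_conv,out = 1/(4πr²h) = 1/(4π·0.145²·8.66) = 0.4371 K/W
ΣR = 0.4373 K/W
ΔT = Q·ΣR = 498 × 0.4373 = 217.8 K
Heat flows inward, so T_out = T_in + ΔT = -196 + 217.8 = 21.8 °C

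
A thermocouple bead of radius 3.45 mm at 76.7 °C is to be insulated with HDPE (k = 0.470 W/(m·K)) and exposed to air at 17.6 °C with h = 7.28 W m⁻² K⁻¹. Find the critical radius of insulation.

For a sphere, r_cr = 2k_ins/h = 2·0.470/7.28 = 0.129 m = 12.9 cm

r_cr = 12.9 cm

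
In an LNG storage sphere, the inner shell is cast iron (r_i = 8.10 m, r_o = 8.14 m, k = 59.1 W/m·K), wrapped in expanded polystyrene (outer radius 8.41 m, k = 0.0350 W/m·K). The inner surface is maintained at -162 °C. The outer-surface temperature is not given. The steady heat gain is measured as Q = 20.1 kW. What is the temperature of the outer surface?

Sum the resistances:
  R_cast iron = (1/8.10 − 1/8.14)/(4πk) = 6.067×10^-4/(4π·59.1) = 8.169×10^-7 K/W
  R_expanded polystyrene = (1/8.14 − 1/8.41)/(4πk) = 0.003944/(4π·0.0350) = 0.008967 K/W
ΣR = 0.008968 K/W
ΔT = Q·ΣR = 20100 × 0.008968 = 180.3 K
Heat flows inward, so T_out = T_in + ΔT = -162 + 180.3 = 18.3 °C

T_out = 18.3 °C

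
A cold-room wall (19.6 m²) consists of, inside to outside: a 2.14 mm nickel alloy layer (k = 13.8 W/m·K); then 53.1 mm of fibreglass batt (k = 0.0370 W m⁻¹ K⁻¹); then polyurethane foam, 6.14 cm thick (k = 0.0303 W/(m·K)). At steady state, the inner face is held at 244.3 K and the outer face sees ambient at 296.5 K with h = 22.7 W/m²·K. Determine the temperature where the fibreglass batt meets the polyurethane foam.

T = 265.67 K

Treat each layer as a resistance in series:
  R_nickel alloy = L/(kA) = 0.00214/(13.8·19.6) = 7.912×10^-6 K/W
  R_fibreglass batt = L/(kA) = 0.0531/(0.0370·19.6) = 0.07322 K/W
  R_polyurethane foam = L/(kA) = 0.0614/(0.0303·19.6) = 0.1034 K/W
  R_conv,out = 1/(hA) = 1/(22.7·19.6) = 0.002248 K/W
ΣR = 7.912×10^-6 + 0.07322 + 0.1034 + 0.002248 = 0.1789 K/W
Q = ΔT/ΣR = (244.3 K − 296.5 K)/0.1789 = -291.8 W
From the inner boundary to the fibreglass batt/polyurethane foam interface, ΣR_partial = 0.07323 K/W.
T_interface = T_in − Q·ΣR_partial = 244.3 K − (-291.8)(0.07323) = 265.67 K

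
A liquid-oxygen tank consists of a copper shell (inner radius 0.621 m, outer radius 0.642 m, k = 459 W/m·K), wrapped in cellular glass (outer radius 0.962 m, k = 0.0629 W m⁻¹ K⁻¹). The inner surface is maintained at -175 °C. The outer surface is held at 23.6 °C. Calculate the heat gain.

Series thermal resistances, inner to outer:
  R_copper = (1/0.621 − 1/0.642)/(4πk) = 0.05267/(4π·459) = 9.132×10^-6 K/W
  R_cellular glass = (1/0.642 − 1/0.962)/(4πk) = 0.5181/(4π·0.0629) = 0.6555 K/W
ΣR = 9.132×10^-6 + 0.6555 = 0.6555 K/W
Q = ΔT/ΣR = (-175 °C − 23.6 °C)/0.6555 = -303 W
(Negative Q ⇒ heat flows inward; heat gain = 303 W.)

Q = 303 W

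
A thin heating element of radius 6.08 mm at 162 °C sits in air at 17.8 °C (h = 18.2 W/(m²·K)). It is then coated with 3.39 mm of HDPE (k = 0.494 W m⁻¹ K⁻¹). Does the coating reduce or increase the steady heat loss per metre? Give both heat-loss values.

increases: 100 → 135 W/m

Critical radius for a cylinder: r_cr = k/h = 0.0271 m = 2.71 cm.
Outer radius after coating: r₂ = 0.00608 + 0.00339 = 0.00947 m.
Since r₁ < r_cr and r₂ ≤ r_cr, the coating moves toward the maximum at r_cr — heat loss rises.
Bare: R = 1/(2πr₁h) = 1.438 m·K/W; Q = 144.2/1.438 = 100 W/m.
Coated: R = R_cond + R_conv = 1.066 m·K/W; Q = 144.2/1.066 = 135 W/m.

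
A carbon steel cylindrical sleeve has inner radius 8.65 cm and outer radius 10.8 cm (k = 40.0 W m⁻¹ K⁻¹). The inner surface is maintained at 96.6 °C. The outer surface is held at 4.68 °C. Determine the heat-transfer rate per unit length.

Q' = 104 kW/m

Q' = 2πk·ΔT/ln(r₂/r₁) = 2π × 40.0 × 91.92 / ln(0.108/0.0865) = 1.04×10^5 W/m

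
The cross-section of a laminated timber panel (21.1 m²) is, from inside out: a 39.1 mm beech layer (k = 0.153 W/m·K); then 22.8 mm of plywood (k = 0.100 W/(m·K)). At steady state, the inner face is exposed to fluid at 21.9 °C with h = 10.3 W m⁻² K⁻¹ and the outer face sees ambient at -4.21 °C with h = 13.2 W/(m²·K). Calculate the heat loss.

Q = 839 W

Resistance network (inner→outer):
  R_conv,in = 1/(hA) = 1/(10.3·21.1) = 0.004601 K/W
  R_beech = L/(kA) = 0.0391/(0.153·21.1) = 0.01211 K/W
  R_plywood = L/(kA) = 0.0228/(0.100·21.1) = 0.01081 K/W
  R_conv,out = 1/(hA) = 1/(13.2·21.1) = 0.003590 K/W
ΣR = 0.004601 + 0.01211 + 0.01081 + 0.003590 = 0.03111 K/W
Q = ΔT/ΣR = (21.9 °C − -4.21 °C)/0.03111 = 839 W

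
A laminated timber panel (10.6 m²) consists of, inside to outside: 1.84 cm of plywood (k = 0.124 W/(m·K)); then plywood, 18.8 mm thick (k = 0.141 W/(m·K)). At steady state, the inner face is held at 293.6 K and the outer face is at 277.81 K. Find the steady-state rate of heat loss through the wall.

Treat each layer as a resistance in series:
  R_plywood = L/(kA) = 0.0184/(0.124·10.6) = 0.01400 K/W
  R_plywood = L/(kA) = 0.0188/(0.141·10.6) = 0.01258 K/W
ΣR = 0.01400 + 0.01258 = 0.02658 K/W
Q = ΔT/ΣR = (293.6 K − 277.81 K)/0.02658 = 594 W

Q = 594 W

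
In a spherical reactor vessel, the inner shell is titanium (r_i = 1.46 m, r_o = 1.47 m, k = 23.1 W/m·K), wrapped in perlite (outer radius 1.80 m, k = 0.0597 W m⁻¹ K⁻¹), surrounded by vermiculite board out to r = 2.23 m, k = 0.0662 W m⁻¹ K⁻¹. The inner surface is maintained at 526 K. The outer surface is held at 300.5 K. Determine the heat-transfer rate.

Resistance network (inner→outer):
  R_titanium = (1/1.46 − 1/1.47)/(4πk) = 0.004659/(4π·23.1) = 1.605×10^-5 K/W
  R_perlite = (1/1.47 − 1/1.80)/(4πk) = 0.1247/(4π·0.0597) = 0.1662 K/W
  R_vermiculite board = (1/1.80 − 1/2.23)/(4πk) = 0.1071/(4π·0.0662) = 0.1288 K/W
ΣR = 1.605×10^-5 + 0.1662 + 0.1288 = 0.2950 K/W
Q = ΔT/ΣR = (526 K − 300.5 K)/0.2950 = 764 W

Q = 764 W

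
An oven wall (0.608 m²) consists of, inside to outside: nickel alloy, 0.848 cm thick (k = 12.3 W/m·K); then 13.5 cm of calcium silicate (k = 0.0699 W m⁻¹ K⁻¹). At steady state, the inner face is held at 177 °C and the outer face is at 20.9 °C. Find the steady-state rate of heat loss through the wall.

Series thermal resistances, inner to outer:
  R_nickel alloy = L/(kA) = 0.00848/(12.3·0.608) = 0.001134 K/W
  R_calcium silicate = L/(kA) = 0.135/(0.0699·0.608) = 3.177 K/W
ΣR = 0.001134 + 3.177 = 3.178 K/W
Q = ΔT/ΣR = (177 °C − 20.9 °C)/3.178 = 49.1 W

Q = 49.1 W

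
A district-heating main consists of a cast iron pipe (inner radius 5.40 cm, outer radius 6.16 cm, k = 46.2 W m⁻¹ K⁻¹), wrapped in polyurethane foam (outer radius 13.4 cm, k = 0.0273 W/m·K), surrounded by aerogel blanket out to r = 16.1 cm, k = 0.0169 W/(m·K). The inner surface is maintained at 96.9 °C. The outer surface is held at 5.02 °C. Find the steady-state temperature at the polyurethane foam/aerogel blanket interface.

T = 30.4 °C

Treat each layer as a resistance in series:
  R'_cast iron = ln(0.0616/0.0540)/(2πk) = 0.1317/(2π·46.2) = 4.536×10^-4 m·K/W
  R'_polyurethane foam = ln(0.134/0.0616)/(2πk) = 0.7772/(2π·0.0273) = 4.531 m·K/W
  R'_aerogel blanket = ln(0.161/0.134)/(2πk) = 0.1836/(2π·0.0169) = 1.729 m·K/W
ΣR = 4.536×10^-4 + 4.531 + 1.729 = 6.260 m·K/W
Q' = ΔT/ΣR = (96.9 °C − 5.02 °C)/6.260 = 14.68 W/m
From the inner boundary to the polyurethane foam/aerogel blanket interface, ΣR_partial = 4.531 m·K/W.
T_interface = T_in − Q'·ΣR_partial = 96.9 °C − (14.68)(4.531) = 30.4 °C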